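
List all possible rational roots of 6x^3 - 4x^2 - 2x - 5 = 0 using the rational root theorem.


Rational root theorem: possible roots are ±p/q where:
  p divides the constant term (-5): p ∈ {1, 5}
  q divides the leading coefficient (6): q ∈ {1, 2, 3, 6}

All possible rational roots: -5, -5/2, -5/3, -1, -5/6, -1/2, -1/3, -1/6, 1/6, 1/3, 1/2, 5/6, 1, 5/3, 5/2, 5

-5, -5/2, -5/3, -1, -5/6, -1/2, -1/3, -1/6, 1/6, 1/3, 1/2, 5/6, 1, 5/3, 5/2, 5


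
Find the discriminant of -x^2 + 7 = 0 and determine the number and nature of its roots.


For ax^2 + bx + c = 0, discriminant D = b^2 - 4ac
Here a = -1, b = 0, c = 7
D = (0)^2 - 4(-1)(7) = 0 + 28 = 28

D = 28 > 0 but not a perfect square
The equation has 2 distinct real irrational roots.

Discriminant = 28, 2 distinct real irrational roots


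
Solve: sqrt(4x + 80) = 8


Square both sides: 4x + 80 = 8^2 = 64
4x = 64 - 80 = -16
x = -4
Check: sqrt(4*(-4) + 80) = sqrt(64) = 8 ✓

x = -4


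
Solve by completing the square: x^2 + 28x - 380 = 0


Start: x^2 + 28x - 380 = 0
Move constant: x^2 + 28x = 380
Half of 28 is 14, squared is 196
Add 196 to both sides: x^2 + 28x + 196 = 576
(x + 14)^2 = 576
x + 14 = ±24
x = -14 + 24 = 10 or x = -14 - 24 = -38

x = -38, x = 10


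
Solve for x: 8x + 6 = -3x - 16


Starting with: 8x + 6 = -3x - 16
Move all x terms to left: (8 + 3)x = -16 - 6
Simplify: 11x = -22
Divide both sides by 11: x = -2

x = -2


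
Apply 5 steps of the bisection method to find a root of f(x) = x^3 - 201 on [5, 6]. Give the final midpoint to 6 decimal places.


f(x) = x^3 - 201
f(5) = -76 < 0
f(6) = 15 > 0

Step 1: midpoint = (5.000000 + 6.000000)/2 = 5.500000
  f(5.500000) = -34.625000
  f(mid) < 0, so root is in [5.500000, 6.000000]

Step 2: midpoint = (5.500000 + 6.000000)/2 = 5.750000
  f(5.750000) = -10.890625
  f(mid) < 0, so root is in [5.750000, 6.000000]

Step 3: midpoint = (5.750000 + 6.000000)/2 = 5.875000
  f(5.875000) = 1.779297
  f(mid) > 0, so root is in [5.750000, 5.875000]

Step 4: midpoint = (5.750000 + 5.875000)/2 = 5.812500
  f(5.812500) = -4.623779
  f(mid) < 0, so root is in [5.812500, 5.875000]

Step 5: midpoint = (5.812500 + 5.875000)/2 = 5.843750
  f(5.843750) = -1.439362
  f(mid) < 0, so root is in [5.843750, 5.875000]

midpoint = 5.843750


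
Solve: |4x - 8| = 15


An absolute value equation |expr| = 15 gives two cases:
Case 1: 4x - 8 = 15
  4x = 23, so x = 23/4
Case 2: 4x - 8 = -15
  4x = -7, so x = -7/4

x = -7/4, x = 23/4


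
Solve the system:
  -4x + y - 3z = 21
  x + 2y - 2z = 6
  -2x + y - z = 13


Using Cramer's rule. Expand each determinant along the first row.
D  = (-4)*[2*(-1) - (-2)*1] - 1*[1*(-1) - (-2)*(-2)] + (-3)*[1*1 - 2*(-2)]
  = (-4)*(0) - 1*(-5) + (-3)*(5) = -10
Dx = 21*[2*(-1) - (-2)*1] - 1*[6*(-1) - (-2)*13] + (-3)*[6*1 - 2*13]
  = 21*(0) - 1*(20) + (-3)*(-20) = 40
Dy = (-4)*[6*(-1) - (-2)*13] - 21*[1*(-1) - (-2)*(-2)] + (-3)*[1*13 - 6*(-2)]
  = (-4)*(20) - 21*(-5) + (-3)*(25) = -50
Dz = (-4)*[2*13 - 6*1] - 1*[1*13 - 6*(-2)] + 21*[1*1 - 2*(-2)]
  = (-4)*(20) - 1*(25) + 21*(5) = 0
x = Dx/D = 40/-10 = -4, y = Dy/D = -50/-10 = 5, z = Dz/D = 0/-10 = 0
Check eq1: (-4)(-4) + (1)(5) + (-3)(0) = 21 = 21 ✓
Check eq2: (1)(-4) + (2)(5) + (-2)(0) = 6 = 6 ✓
Check eq3: (-2)(-4) + (1)(5) + (-1)(0) = 13 = 13 ✓

x = -4, y = 5, z = 0


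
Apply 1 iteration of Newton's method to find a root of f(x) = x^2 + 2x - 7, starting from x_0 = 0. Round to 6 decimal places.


Newton's method: x_(n+1) = x_n - f(x_n)/f'(x_n)
f(x) = x^2 + 2x - 7
f'(x) = 2x + 2

Iteration 1:
  f(0.000000) = -7.000000
  f'(0.000000) = 2.000000
  x_1 = 0.000000 - (-7.000000)/(2.000000) = 3.500000

x_1 = 3.500000


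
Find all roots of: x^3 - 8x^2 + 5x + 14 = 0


Let p(x) = x^3 - 8x^2 + 5x + 14. By the rational root theorem (leading coefficient 1), any rational root is an integer divisor of 14: try ±1, ±2, ... in turn.
Test x = 1: value = 12 ≠ 0.
Test x = -1: value = 0 ✓, so (x + 1) is a factor.
Synthetic division by (x + 1): bring down 1; 1(-1) - 8 = -9; (-9)(-1) + 5 = 14; 14(-1) + 14 = 0 → quotient x^2 - 9x + 14, remainder 0.
Solve the quadratic x^2 - 9x + 14 = 0: discriminant = (-9)^2 - 4(1)(14) = 81 - 56 = 25.
sqrt(25) = 5, so x = (9 ± 5)/2: x = 7 or x = 2.
Collecting all roots found:

x = -1, x = 2, x = 7


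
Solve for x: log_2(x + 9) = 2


Convert to exponential form: x + 9 = 2^2 = 4
x = 4 - 9 = -5
Check: log_2(-5 + 9) = log_2(4) = log_2(4) = 2 ✓

x = -5


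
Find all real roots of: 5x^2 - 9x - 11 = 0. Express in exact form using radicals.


Using the quadratic formula: x = (-b ± sqrt(b^2 - 4ac)) / (2a)
Here a = 5, b = -9, c = -11
Discriminant = b^2 - 4ac = (-9)^2 - 4(5)(-11) = 81 + 220 = 301
Since discriminant = 301 > 0, there are two real roots.
x = (9 ± sqrt(301)) / 10
Numerically: x ≈ 2.6349 or x ≈ -0.8349

x = (9 + sqrt(301)) / 10 or x = (9 - sqrt(301)) / 10


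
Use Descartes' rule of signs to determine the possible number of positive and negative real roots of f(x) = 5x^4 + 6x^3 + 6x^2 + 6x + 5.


Descartes' rule of signs:

For positive roots, count sign changes in f(x) = 5x^4 + 6x^3 + 6x^2 + 6x + 5:
Signs of coefficients: +, +, +, +, +
Number of sign changes: 0
Possible positive real roots: 0

For negative roots, examine f(-x) = 5x^4 - 6x^3 + 6x^2 - 6x + 5:
Signs of coefficients: +, -, +, -, +
Number of sign changes: 4
Possible negative real roots: 4, 2, 0

Positive roots: 0; Negative roots: 4 or 2 or 0


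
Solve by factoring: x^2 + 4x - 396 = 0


We need two numbers that multiply to -396 and add to 4.
Those numbers are 22 and -18 (since 22 * (-18) = -396 and 22 + (-18) = 4).
So x^2 + 4x - 396 = (x + 22)(x - 18) = 0
Setting each factor to zero: x = -22 or x = 18

x = -22, x = 18


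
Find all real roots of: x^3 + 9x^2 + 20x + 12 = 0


Let p(x) = x^3 + 9x^2 + 20x + 12. By the rational root theorem (leading coefficient 1), any rational root is an integer divisor of 12: try ±1, ±2, ... in turn.
Test x = 1: value = 42 ≠ 0.
Test x = -1: value = 0 ✓, so (x + 1) is a factor.
Synthetic division by (x + 1): bring down 1; 1(-1) + 9 = 8; 8(-1) + 20 = 12; 12(-1) + 12 = 0 → quotient x^2 + 8x + 12, remainder 0.
Solve the quadratic x^2 + 8x + 12 = 0: discriminant = 8^2 - 4(1)(12) = 64 - 48 = 16.
sqrt(16) = 4, so x = (-8 ± 4)/2: x = -2 or x = -6.

x = -6, x = -2, x = -1


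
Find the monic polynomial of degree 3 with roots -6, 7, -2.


A monic polynomial with roots -6, 7, -2 is:
p(x) = (x + 6)(x - 7)(x + 2)
After multiplying by (x + 6): x + 6
After multiplying by (x - 7): x^2 - x - 42
After multiplying by (x + 2): x^3 + x^2 - 44x - 84

x^3 + x^2 - 44x - 84


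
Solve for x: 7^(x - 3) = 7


Express both sides with the same base.
7 = 7^1
Since the bases match, equate exponents: x - 3 = 1
So x = 1 - (-3) = 4

x = 4


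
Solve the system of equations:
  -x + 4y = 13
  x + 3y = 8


Using Cramer's rule:
Determinant D = (-1)(3) - (1)(4) = -3 - 4 = -7
Dx = (13)(3) - (8)(4) = 39 - 32 = 7
Dy = (-1)(8) - (1)(13) = -8 - 13 = -21
x = Dx/D = 7/-7 = -1
y = Dy/D = -21/-7 = 3

x = -1, y = 3


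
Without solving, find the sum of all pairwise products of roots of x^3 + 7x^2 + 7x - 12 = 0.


By Vieta's formulas for x^3 + bx^2 + cx + d = 0:
  r1 + r2 + r3 = -b/a = -7
  r1*r2 + r1*r3 + r2*r3 = c/a = 7
  r1*r2*r3 = -d/a = 12


Sum of pairwise products = 7


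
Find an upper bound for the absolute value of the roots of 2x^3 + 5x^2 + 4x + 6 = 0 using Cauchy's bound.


Cauchy's bound: all roots r satisfy |r| <= 1 + max(|a_i/a_n|) for i = 0,...,n-1
where a_n is the leading coefficient.

Coefficients: [2, 5, 4, 6]
Leading coefficient a_n = 2
Ratios |a_i/a_n|: 5/2, 2, 3
Maximum ratio: 3
Cauchy's bound: |r| <= 1 + 3 = 4

Upper bound = 4


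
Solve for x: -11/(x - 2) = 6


Multiply both sides by (x - 2): -11 = 6(x - 2)
Distribute: -11 = 6x - 12
6x = -11 + 12 = 1
x = 1/6

x = 1/6


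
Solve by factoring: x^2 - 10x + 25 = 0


We need two numbers that multiply to 25 and add to -10.
Those numbers are -5 and -5 (since (-5) * (-5) = 25 and (-5) + (-5) = -10).
So x^2 - 10x + 25 = (x - 5)(x - 5) = 0
Setting each factor to zero: x = 5 or x = 5

x = 5


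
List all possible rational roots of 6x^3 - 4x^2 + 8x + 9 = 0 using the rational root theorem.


Rational root theorem: possible roots are ±p/q where:
  p divides the constant term (9): p ∈ {1, 3, 9}
  q divides the leading coefficient (6): q ∈ {1, 2, 3, 6}

All possible rational roots: -9, -9/2, -3, -3/2, -1, -1/2, -1/3, -1/6, 1/6, 1/3, 1/2, 1, 3/2, 3, 9/2, 9

-9, -9/2, -3, -3/2, -1, -1/2, -1/3, -1/6, 1/6, 1/3, 1/2, 1, 3/2, 3, 9/2, 9


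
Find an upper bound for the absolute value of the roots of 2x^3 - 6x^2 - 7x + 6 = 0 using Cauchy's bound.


Cauchy's bound: all roots r satisfy |r| <= 1 + max(|a_i/a_n|) for i = 0,...,n-1
where a_n is the leading coefficient.

Coefficients: [2, -6, -7, 6]
Leading coefficient a_n = 2
Ratios |a_i/a_n|: 3, 7/2, 3
Maximum ratio: 7/2
Cauchy's bound: |r| <= 1 + 7/2 = 9/2

Upper bound = 9/2


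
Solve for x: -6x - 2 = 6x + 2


Starting with: -6x - 2 = 6x + 2
Move all x terms to left: (-6 - 6)x = 2 + 2
Simplify: -12x = 4
Divide both sides by -12: x = -1/3

x = -1/3


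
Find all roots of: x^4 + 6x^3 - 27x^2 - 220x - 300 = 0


Let p(x) = x^4 + 6x^3 - 27x^2 - 220x - 300. By the rational root theorem (leading coefficient 1), any rational root is an integer divisor of 300: try ±1, ±2, ... in turn.
Test x = 1: value = -540 ≠ 0.
Test x = -1: value = -112 ≠ 0.
Test x = 2: value = -784 ≠ 0.
Test x = -2: value = 0 ✓, so (x + 2) is a factor.
Synthetic division by (x + 2): bring down 1; 1(-2) + 6 = 4; 4(-2) - 27 = -35; (-35)(-2) - 220 = -150; (-150)(-2) - 300 = 0 → quotient x^3 + 4x^2 - 35x - 150, remainder 0.
Continue with the quotient x^3 + 4x^2 - 35x - 150 (candidates must divide 150; re-test x = -2 first in case it repeats).
Test x = -2: value = -72 ≠ 0.
Test x = 3: value = -192 ≠ 0.
Test x = -3: value = -36 ≠ 0.
Test x = 5: value = -100 ≠ 0.
Test x = -5: value = 0 ✓, so (x + 5) is a factor.
Synthetic division by (x + 5): bring down 1; 1(-5) + 4 = -1; (-1)(-5) - 35 = -30; (-30)(-5) - 150 = 0 → quotient x^2 - x - 30, remainder 0.
Solve the quadratic x^2 - x - 30 = 0: discriminant = (-1)^2 - 4(1)(-30) = 1 + 120 = 121.
sqrt(121) = 11, so x = (1 ± 11)/2: x = 6 or x = -5.
Collecting all roots found:

x = -5 (multiplicity 2), x = -2, x = 6


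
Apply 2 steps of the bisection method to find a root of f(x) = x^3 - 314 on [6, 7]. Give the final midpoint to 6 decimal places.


f(x) = x^3 - 314
f(6) = -98 < 0
f(7) = 29 > 0

Step 1: midpoint = (6.000000 + 7.000000)/2 = 6.500000
  f(6.500000) = -39.375000
  f(mid) < 0, so root is in [6.500000, 7.000000]

Step 2: midpoint = (6.500000 + 7.000000)/2 = 6.750000
  f(6.750000) = -6.453125
  f(mid) < 0, so root is in [6.750000, 7.000000]

midpoint = 6.750000


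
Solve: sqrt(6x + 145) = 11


Square both sides: 6x + 145 = 11^2 = 121
6x = 121 - 145 = -24
x = -4
Check: sqrt(6*(-4) + 145) = sqrt(121) = 11 ✓

x = -4


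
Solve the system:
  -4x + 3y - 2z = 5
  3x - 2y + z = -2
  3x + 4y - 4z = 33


Using Cramer's rule. Expand each determinant along the first row.
D  = (-4)*[(-2)*(-4) - 1*4] - 3*[3*(-4) - 1*3] + (-2)*[3*4 - (-2)*3]
  = (-4)*(4) - 3*(-15) + (-2)*(18) = -7
Dx = 5*[(-2)*(-4) - 1*4] - 3*[(-2)*(-4) - 1*33] + (-2)*[(-2)*4 - (-2)*33]
  = 5*(4) - 3*(-25) + (-2)*(58) = -21
Dy = (-4)*[(-2)*(-4) - 1*33] - 5*[3*(-4) - 1*3] + (-2)*[3*33 - (-2)*3]
  = (-4)*(-25) - 5*(-15) + (-2)*(105) = -35
Dz = (-4)*[(-2)*33 - (-2)*4] - 3*[3*33 - (-2)*3] + 5*[3*4 - (-2)*3]
  = (-4)*(-58) - 3*(105) + 5*(18) = 7
x = Dx/D = -21/-7 = 3, y = Dy/D = -35/-7 = 5, z = Dz/D = 7/-7 = -1
Check eq1: (-4)(3) + (3)(5) + (-2)(-1) = 5 = 5 ✓
Check eq2: (3)(3) + (-2)(5) + (1)(-1) = -2 = -2 ✓
Check eq3: (3)(3) + (4)(5) + (-4)(-1) = 33 = 33 ✓

x = 3, y = 5, z = -1


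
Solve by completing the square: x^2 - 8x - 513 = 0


Start: x^2 - 8x - 513 = 0
Move constant: x^2 - 8x = 513
Half of -8 is -4, squared is 16
Add 16 to both sides: x^2 - 8x + 16 = 529
(x - 4)^2 = 529
x - 4 = ±23
x = 4 + 23 = 27 or x = 4 - 23 = -19

x = -19, x = 27


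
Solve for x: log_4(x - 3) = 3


Convert to exponential form: x - 3 = 4^3 = 64
x = 64 + 3 = 67
Check: log_4(67 - 3) = log_4(64) = log_4(64) = 3 ✓

x = 67


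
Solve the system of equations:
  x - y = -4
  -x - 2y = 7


Using Cramer's rule:
Determinant D = (1)(-2) - (-1)(-1) = -2 - 1 = -3
Dx = (-4)(-2) - (7)(-1) = 8 + 7 = 15
Dy = (1)(7) - (-1)(-4) = 7 - 4 = 3
x = Dx/D = 15/-3 = -5
y = Dy/D = 3/-3 = -1

x = -5, y = -1


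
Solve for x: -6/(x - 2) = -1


Multiply both sides by (x - 2): -6 = -1(x - 2)
Distribute: -6 = -x + 2
-x = -6 - 2 = -8
x = 8

x = 8


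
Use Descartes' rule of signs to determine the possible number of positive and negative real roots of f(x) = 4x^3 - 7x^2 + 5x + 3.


Descartes' rule of signs:

For positive roots, count sign changes in f(x) = 4x^3 - 7x^2 + 5x + 3:
Signs of coefficients: +, -, +, +
Number of sign changes: 2
Possible positive real roots: 2, 0

For negative roots, examine f(-x) = -4x^3 - 7x^2 - 5x + 3:
Signs of coefficients: -, -, -, +
Number of sign changes: 1
Possible negative real roots: 1

Positive roots: 2 or 0; Negative roots: 1


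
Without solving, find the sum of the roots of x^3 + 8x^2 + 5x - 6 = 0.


By Vieta's formulas for x^3 + bx^2 + cx + d = 0:
  r1 + r2 + r3 = -b/a = -8
  r1*r2 + r1*r3 + r2*r3 = c/a = 5
  r1*r2*r3 = -d/a = 6


Sum = -8


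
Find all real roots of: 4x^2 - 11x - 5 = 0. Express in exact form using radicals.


Using the quadratic formula: x = (-b ± sqrt(b^2 - 4ac)) / (2a)
Here a = 4, b = -11, c = -5
Discriminant = b^2 - 4ac = (-11)^2 - 4(4)(-5) = 121 + 80 = 201
Since discriminant = 201 > 0, there are two real roots.
x = (11 ± sqrt(201)) / 8
Numerically: x ≈ 3.1472 or x ≈ -0.3972

x = (11 + sqrt(201)) / 8 or x = (11 - sqrt(201)) / 8


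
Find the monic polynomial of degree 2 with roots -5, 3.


A monic polynomial with roots -5, 3 is:
p(x) = (x + 5)(x - 3)
After multiplying by (x + 5): x + 5
After multiplying by (x - 3): x^2 + 2x - 15

x^2 + 2x - 15


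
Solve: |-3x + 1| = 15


An absolute value equation |expr| = 15 gives two cases:
Case 1: -3x + 1 = 15
  -3x = 14, so x = -14/3
Case 2: -3x + 1 = -15
  -3x = -16, so x = 16/3

x = -14/3, x = 16/3


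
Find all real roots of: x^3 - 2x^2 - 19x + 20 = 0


Let p(x) = x^3 - 2x^2 - 19x + 20. By the rational root theorem (leading coefficient 1), any rational root is an integer divisor of 20: try ±1, ±2, ... in turn.
Test x = 1: value = 0 ✓, so (x - 1) is a factor.
Synthetic division by (x - 1): bring down 1; 1(1) - 2 = -1; (-1)(1) - 19 = -20; (-20)(1) + 20 = 0 → quotient x^2 - x - 20, remainder 0.
Solve the quadratic x^2 - x - 20 = 0: discriminant = (-1)^2 - 4(1)(-20) = 1 + 80 = 81.
sqrt(81) = 9, so x = (1 ± 9)/2: x = 5 or x = -4.

x = -4, x = 1, x = 5


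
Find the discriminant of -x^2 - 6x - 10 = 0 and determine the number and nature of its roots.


For ax^2 + bx + c = 0, discriminant D = b^2 - 4ac
Here a = -1, b = -6, c = -10
D = (-6)^2 - 4(-1)(-10) = 36 - 40 = -4

D = -4 < 0
The equation has no real roots (2 complex conjugate roots).

Discriminant = -4, no real roots (2 complex conjugate roots)


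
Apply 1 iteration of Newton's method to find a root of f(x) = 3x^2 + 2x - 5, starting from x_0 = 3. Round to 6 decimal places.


Newton's method: x_(n+1) = x_n - f(x_n)/f'(x_n)
f(x) = 3x^2 + 2x - 5
f'(x) = 6x + 2

Iteration 1:
  f(3.000000) = 28.000000
  f'(3.000000) = 20.000000
  x_1 = 3.000000 - (28.000000)/(20.000000) = 1.600000

x_1 = 1.600000


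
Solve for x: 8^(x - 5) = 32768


Express both sides with the same base.
32768 = 8^5
Since the bases match, equate exponents: x - 5 = 5
So x = 5 - (-5) = 10

x = 10


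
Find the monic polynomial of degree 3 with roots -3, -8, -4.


A monic polynomial with roots -3, -8, -4 is:
p(x) = (x + 3)(x + 8)(x + 4)
After multiplying by (x + 3): x + 3
After multiplying by (x + 8): x^2 + 11x + 24
After multiplying by (x + 4): x^3 + 15x^2 + 68x + 96

x^3 + 15x^2 + 68x + 96


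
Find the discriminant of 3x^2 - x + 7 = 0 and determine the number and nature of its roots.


For ax^2 + bx + c = 0, discriminant D = b^2 - 4ac
Here a = 3, b = -1, c = 7
D = (-1)^2 - 4(3)(7) = 1 - 84 = -83

D = -83 < 0
The equation has no real roots (2 complex conjugate roots).

Discriminant = -83, no real roots (2 complex conjugate roots)


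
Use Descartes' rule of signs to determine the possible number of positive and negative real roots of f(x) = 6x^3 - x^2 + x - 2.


Descartes' rule of signs:

For positive roots, count sign changes in f(x) = 6x^3 - x^2 + x - 2:
Signs of coefficients: +, -, +, -
Number of sign changes: 3
Possible positive real roots: 3, 1

For negative roots, examine f(-x) = -6x^3 - x^2 - x - 2:
Signs of coefficients: -, -, -, -
Number of sign changes: 0
Possible negative real roots: 0

Positive roots: 3 or 1; Negative roots: 0


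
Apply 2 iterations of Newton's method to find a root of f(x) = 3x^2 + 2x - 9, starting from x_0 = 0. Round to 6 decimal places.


Newton's method: x_(n+1) = x_n - f(x_n)/f'(x_n)
f(x) = 3x^2 + 2x - 9
f'(x) = 6x + 2

Iteration 1:
  f(0.000000) = -9.000000
  f'(0.000000) = 2.000000
  x_1 = 0.000000 - (-9.000000)/(2.000000) = 4.500000

Iteration 2:
  f(4.500000) = 60.750000
  f'(4.500000) = 29.000000
  x_2 = 4.500000 - (60.750000)/(29.000000) = 2.405172

x_2 = 2.405172


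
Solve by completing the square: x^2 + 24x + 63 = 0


Start: x^2 + 24x + 63 = 0
Move constant: x^2 + 24x = -63
Half of 24 is 12, squared is 144
Add 144 to both sides: x^2 + 24x + 144 = 81
(x + 12)^2 = 81
x + 12 = ±9
x = -12 + 9 = -3 or x = -12 - 9 = -21

x = -21, x = -3


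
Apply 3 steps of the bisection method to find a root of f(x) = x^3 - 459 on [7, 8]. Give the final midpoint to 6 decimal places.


f(x) = x^3 - 459
f(7) = -116 < 0
f(8) = 53 > 0

Step 1: midpoint = (7.000000 + 8.000000)/2 = 7.500000
  f(7.500000) = -37.125000
  f(mid) < 0, so root is in [7.500000, 8.000000]

Step 2: midpoint = (7.500000 + 8.000000)/2 = 7.750000
  f(7.750000) = 6.484375
  f(mid) > 0, so root is in [7.500000, 7.750000]

Step 3: midpoint = (7.500000 + 7.750000)/2 = 7.625000
  f(7.625000) = -15.677734
  f(mid) < 0, so root is in [7.625000, 7.750000]

midpoint = 7.625000


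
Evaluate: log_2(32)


We need the exponent such that 2^? = 32
2^5 = 32
Therefore log_2(32) = 5

5


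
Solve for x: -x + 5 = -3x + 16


Starting with: -x + 5 = -3x + 16
Move all x terms to left: (-1 + 3)x = 16 - 5
Simplify: 2x = 11
Divide both sides by 2: x = 11/2

x = 11/2


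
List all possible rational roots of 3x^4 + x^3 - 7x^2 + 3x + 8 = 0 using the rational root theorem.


Rational root theorem: possible roots are ±p/q where:
  p divides the constant term (8): p ∈ {1, 2, 4, 8}
  q divides the leading coefficient (3): q ∈ {1, 3}

All possible rational roots: -8, -4, -8/3, -2, -4/3, -1, -2/3, -1/3, 1/3, 2/3, 1, 4/3, 2, 8/3, 4, 8

-8, -4, -8/3, -2, -4/3, -1, -2/3, -1/3, 1/3, 2/3, 1, 4/3, 2, 8/3, 4, 8


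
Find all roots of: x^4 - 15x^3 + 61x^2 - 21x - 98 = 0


Let p(x) = x^4 - 15x^3 + 61x^2 - 21x - 98. By the rational root theorem (leading coefficient 1), any rational root is an integer divisor of 98: try ±1, ±2, ... in turn.
Test x = 1: value = -72 ≠ 0.
Test x = -1: value = 0 ✓, so (x + 1) is a factor.
Synthetic division by (x + 1): bring down 1; 1(-1) - 15 = -16; (-16)(-1) + 61 = 77; 77(-1) - 21 = -98; (-98)(-1) - 98 = 0 → quotient x^3 - 16x^2 + 77x - 98, remainder 0.
Continue with the quotient x^3 - 16x^2 + 77x - 98 (candidates must divide 98; re-test x = -1 first in case it repeats).
Test x = -1: value = -192 ≠ 0.
Test x = 2: value = 0 ✓, so (x - 2) is a factor.
Synthetic division by (x - 2): bring down 1; 1(2) - 16 = -14; (-14)(2) + 77 = 49; 49(2) - 98 = 0 → quotient x^2 - 14x + 49, remainder 0.
Solve the quadratic x^2 - 14x + 49 = 0: discriminant = (-14)^2 - 4(1)(49) = 196 - 196 = 0.
Discriminant = 0, so a double root: x = 14/2 = 7.
Collecting all roots found:

x = -1, x = 2, x = 7 (multiplicity 2)


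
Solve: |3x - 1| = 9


An absolute value equation |expr| = 9 gives two cases:
Case 1: 3x - 1 = 9
  3x = 10, so x = 10/3
Case 2: 3x - 1 = -9
  3x = -8, so x = -8/3

x = -8/3, x = 10/3


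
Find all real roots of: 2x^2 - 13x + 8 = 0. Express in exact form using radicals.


Using the quadratic formula: x = (-b ± sqrt(b^2 - 4ac)) / (2a)
Here a = 2, b = -13, c = 8
Discriminant = b^2 - 4ac = (-13)^2 - 4(2)(8) = 169 - 64 = 105
Since discriminant = 105 > 0, there are two real roots.
x = (13 ± sqrt(105)) / 4
Numerically: x ≈ 5.8117 or x ≈ 0.6883

x = (13 + sqrt(105)) / 4 or x = (13 - sqrt(105)) / 4


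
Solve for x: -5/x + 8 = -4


Subtract 8 from both sides: -5/x = -12
Multiply both sides by x: -5 = -12 * x
Divide by -12: x = 5/12

x = 5/12


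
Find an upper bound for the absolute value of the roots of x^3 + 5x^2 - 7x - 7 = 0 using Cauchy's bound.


Cauchy's bound: all roots r satisfy |r| <= 1 + max(|a_i/a_n|) for i = 0,...,n-1
where a_n is the leading coefficient.

Coefficients: [1, 5, -7, -7]
Leading coefficient a_n = 1
Ratios |a_i/a_n|: 5, 7, 7
Maximum ratio: 7
Cauchy's bound: |r| <= 1 + 7 = 8

Upper bound = 8


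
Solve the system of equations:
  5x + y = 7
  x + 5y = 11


Using Cramer's rule:
Determinant D = (5)(5) - (1)(1) = 25 - 1 = 24
Dx = (7)(5) - (11)(1) = 35 - 11 = 24
Dy = (5)(11) - (1)(7) = 55 - 7 = 48
x = Dx/D = 24/24 = 1
y = Dy/D = 48/24 = 2

x = 1, y = 2


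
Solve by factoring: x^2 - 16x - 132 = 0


We need two numbers that multiply to -132 and add to -16.
Those numbers are -22 and 6 (since (-22) * 6 = -132 and (-22) + 6 = -16).
So x^2 - 16x - 132 = (x - 22)(x + 6) = 0
Setting each factor to zero: x = 22 or x = -6

x = -6, x = 22


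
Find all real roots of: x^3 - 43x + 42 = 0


Let p(x) = x^3 - 43x + 42. By the rational root theorem (leading coefficient 1), any rational root is an integer divisor of 42: try ±1, ±2, ... in turn.
Test x = 1: value = 0 ✓, so (x - 1) is a factor.
Synthetic division by (x - 1): bring down 1; 1(1) + 0 = 1; 1(1) - 43 = -42; (-42)(1) + 42 = 0 → quotient x^2 + x - 42, remainder 0.
Solve the quadratic x^2 + x - 42 = 0: discriminant = 1^2 - 4(1)(-42) = 1 + 168 = 169.
sqrt(169) = 13, so x = (-1 ± 13)/2: x = 6 or x = -7.

x = -7, x = 1, x = 6


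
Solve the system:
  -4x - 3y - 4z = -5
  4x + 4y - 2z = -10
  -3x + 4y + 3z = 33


Using Cramer's rule. Expand each determinant along the first row.
D  = (-4)*[4*3 - (-2)*4] - (-3)*[4*3 - (-2)*(-3)] + (-4)*[4*4 - 4*(-3)]
  = (-4)*(20) - (-3)*(6) + (-4)*(28) = -174
Dx = (-5)*[4*3 - (-2)*4] - (-3)*[(-10)*3 - (-2)*33] + (-4)*[(-10)*4 - 4*33]
  = (-5)*(20) - (-3)*(36) + (-4)*(-172) = 696
Dy = (-4)*[(-10)*3 - (-2)*33] - (-5)*[4*3 - (-2)*(-3)] + (-4)*[4*33 - (-10)*(-3)]
  = (-4)*(36) - (-5)*(6) + (-4)*(102) = -522
Dz = (-4)*[4*33 - (-10)*4] - (-3)*[4*33 - (-10)*(-3)] + (-5)*[4*4 - 4*(-3)]
  = (-4)*(172) - (-3)*(102) + (-5)*(28) = -522
x = Dx/D = 696/-174 = -4, y = Dy/D = -522/-174 = 3, z = Dz/D = -522/-174 = 3
Check eq1: (-4)(-4) + (-3)(3) + (-4)(3) = -5 = -5 ✓
Check eq2: (4)(-4) + (4)(3) + (-2)(3) = -10 = -10 ✓
Check eq3: (-3)(-4) + (4)(3) + (3)(3) = 33 = 33 ✓

x = -4, y = 3, z = 3


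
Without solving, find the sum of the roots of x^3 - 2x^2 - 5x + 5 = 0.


By Vieta's formulas for x^3 + bx^2 + cx + d = 0:
  r1 + r2 + r3 = -b/a = 2
  r1*r2 + r1*r3 + r2*r3 = c/a = -5
  r1*r2*r3 = -d/a = -5


Sum = 2


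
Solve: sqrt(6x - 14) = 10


Square both sides: 6x - 14 = 10^2 = 100
6x = 100 + 14 = 114
x = 19
Check: sqrt(6*19 - 14) = sqrt(100) = 10 ✓

x = 19


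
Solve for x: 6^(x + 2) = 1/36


Express both sides with the same base.
1/36 = 6^(-2)
Since the bases match, equate exponents: x + 2 = -2
So x = -2 - (2) = -4

x = -4


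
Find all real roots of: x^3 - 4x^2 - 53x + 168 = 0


Let p(x) = x^3 - 4x^2 - 53x + 168. By the rational root theorem (leading coefficient 1), any rational root is an integer divisor of 168: try ±1, ±2, ... in turn.
Test x = 1: value = 112 ≠ 0.
Test x = -1: value = 216 ≠ 0.
Test x = 2: value = 54 ≠ 0.
Test x = -2: value = 250 ≠ 0.
Test x = 3: value = 0 ✓, so (x - 3) is a factor.
Synthetic division by (x - 3): bring down 1; 1(3) - 4 = -1; (-1)(3) - 53 = -56; (-56)(3) + 168 = 0 → quotient x^2 - x - 56, remainder 0.
Solve the quadratic x^2 - x - 56 = 0: discriminant = (-1)^2 - 4(1)(-56) = 1 + 224 = 225.
sqrt(225) = 15, so x = (1 ± 15)/2: x = 8 or x = -7.

x = -7, x = 3, x = 8


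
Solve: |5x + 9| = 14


An absolute value equation |expr| = 14 gives two cases:
Case 1: 5x + 9 = 14
  5x = 5, so x = 1
Case 2: 5x + 9 = -14
  5x = -23, so x = -23/5

x = -23/5, x = 1


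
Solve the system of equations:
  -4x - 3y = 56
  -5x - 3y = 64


Using Cramer's rule:
Determinant D = (-4)(-3) - (-5)(-3) = 12 - 15 = -3
Dx = (56)(-3) - (64)(-3) = -168 + 192 = 24
Dy = (-4)(64) - (-5)(56) = -256 + 280 = 24
x = Dx/D = 24/-3 = -8
y = Dy/D = 24/-3 = -8

x = -8, y = -8


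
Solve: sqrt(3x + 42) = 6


Square both sides: 3x + 42 = 6^2 = 36
3x = 36 - 42 = -6
x = -2
Check: sqrt(3*(-2) + 42) = sqrt(36) = 6 ✓

x = -2


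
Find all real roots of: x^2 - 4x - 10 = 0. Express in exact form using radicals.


Using the quadratic formula: x = (-b ± sqrt(b^2 - 4ac)) / (2a)
Here a = 1, b = -4, c = -10
Discriminant = b^2 - 4ac = (-4)^2 - 4(1)(-10) = 16 + 40 = 56
Since discriminant = 56 > 0, there are two real roots.
x = (4 ± 2*sqrt(14)) / 2
Simplifying: x = 2 ± sqrt(14)
Numerically: x ≈ 5.7417 or x ≈ -1.7417

x = 2 + sqrt(14) or x = 2 - sqrt(14)


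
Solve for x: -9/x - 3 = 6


Subtract -3 from both sides: -9/x = 9
Multiply both sides by x: -9 = 9 * x
Divide by 9: x = -1

x = -1


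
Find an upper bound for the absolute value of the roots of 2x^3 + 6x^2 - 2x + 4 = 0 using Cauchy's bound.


Cauchy's bound: all roots r satisfy |r| <= 1 + max(|a_i/a_n|) for i = 0,...,n-1
where a_n is the leading coefficient.

Coefficients: [2, 6, -2, 4]
Leading coefficient a_n = 2
Ratios |a_i/a_n|: 3, 1, 2
Maximum ratio: 3
Cauchy's bound: |r| <= 1 + 3 = 4

Upper bound = 4


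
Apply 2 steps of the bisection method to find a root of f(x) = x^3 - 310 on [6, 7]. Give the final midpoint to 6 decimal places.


f(x) = x^3 - 310
f(6) = -94 < 0
f(7) = 33 > 0

Step 1: midpoint = (6.000000 + 7.000000)/2 = 6.500000
  f(6.500000) = -35.375000
  f(mid) < 0, so root is in [6.500000, 7.000000]

Step 2: midpoint = (6.500000 + 7.000000)/2 = 6.750000
  f(6.750000) = -2.453125
  f(mid) < 0, so root is in [6.750000, 7.000000]

midpoint = 6.750000


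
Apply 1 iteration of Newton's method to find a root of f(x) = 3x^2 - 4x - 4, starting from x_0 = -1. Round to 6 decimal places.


Newton's method: x_(n+1) = x_n - f(x_n)/f'(x_n)
f(x) = 3x^2 - 4x - 4
f'(x) = 6x - 4

Iteration 1:
  f(-1.000000) = 3.000000
  f'(-1.000000) = -10.000000
  x_1 = -1.000000 - (3.000000)/(-10.000000) = -0.700000

x_1 = -0.700000


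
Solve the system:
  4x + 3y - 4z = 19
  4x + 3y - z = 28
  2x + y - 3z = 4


Using Cramer's rule. Expand each determinant along the first row.
D  = 4*[3*(-3) - (-1)*1] - 3*[4*(-3) - (-1)*2] + (-4)*[4*1 - 3*2]
  = 4*(-8) - 3*(-10) + (-4)*(-2) = 6
Dx = 19*[3*(-3) - (-1)*1] - 3*[28*(-3) - (-1)*4] + (-4)*[28*1 - 3*4]
  = 19*(-8) - 3*(-80) + (-4)*(16) = 24
Dy = 4*[28*(-3) - (-1)*4] - 19*[4*(-3) - (-1)*2] + (-4)*[4*4 - 28*2]
  = 4*(-80) - 19*(-10) + (-4)*(-40) = 30
Dz = 4*[3*4 - 28*1] - 3*[4*4 - 28*2] + 19*[4*1 - 3*2]
  = 4*(-16) - 3*(-40) + 19*(-2) = 18
x = Dx/D = 24/6 = 4, y = Dy/D = 30/6 = 5, z = Dz/D = 18/6 = 3
Check eq1: (4)(4) + (3)(5) + (-4)(3) = 19 = 19 ✓
Check eq2: (4)(4) + (3)(5) + (-1)(3) = 28 = 28 ✓
Check eq3: (2)(4) + (1)(5) + (-3)(3) = 4 = 4 ✓

x = 4, y = 5, z = 3


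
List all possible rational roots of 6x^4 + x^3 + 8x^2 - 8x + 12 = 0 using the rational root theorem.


Rational root theorem: possible roots are ±p/q where:
  p divides the constant term (12): p ∈ {1, 2, 3, 4, 6, 12}
  q divides the leading coefficient (6): q ∈ {1, 2, 3, 6}

All possible rational roots: -12, -6, -4, -3, -2, -3/2, -4/3, -1, -2/3, -1/2, -1/3, -1/6, 1/6, 1/3, 1/2, 2/3, 1, 4/3, 3/2, 2, 3, 4, 6, 12

-12, -6, -4, -3, -2, -3/2, -4/3, -1, -2/3, -1/2, -1/3, -1/6, 1/6, 1/3, 1/2, 2/3, 1, 4/3, 3/2, 2, 3, 4, 6, 12


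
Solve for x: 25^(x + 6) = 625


Express both sides with the same base.
625 = 25^2
Since the bases match, equate exponents: x + 6 = 2
So x = 2 - (6) = -4

x = -4


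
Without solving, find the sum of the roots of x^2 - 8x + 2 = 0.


By Vieta's formulas for ax^2 + bx + c = 0:
  Sum of roots = -b/a
  Product of roots = c/a

Here a = 1, b = -8, c = 2
Sum = -(-8)/1 = 8
Product = 2/1 = 2

Sum = 8


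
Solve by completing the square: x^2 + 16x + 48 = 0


Start: x^2 + 16x + 48 = 0
Move constant: x^2 + 16x = -48
Half of 16 is 8, squared is 64
Add 64 to both sides: x^2 + 16x + 64 = 16
(x + 8)^2 = 16
x + 8 = ±4
x = -8 + 4 = -4 or x = -8 - 4 = -12

x = -12, x = -4


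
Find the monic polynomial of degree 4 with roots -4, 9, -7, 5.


A monic polynomial with roots -4, 9, -7, 5 is:
p(x) = (x + 4)(x - 9)(x + 7)(x - 5)
After multiplying by (x + 4): x + 4
After multiplying by (x - 9): x^2 - 5x - 36
After multiplying by (x + 7): x^3 + 2x^2 - 71x - 252
After multiplying by (x - 5): x^4 - 3x^3 - 81x^2 + 103x + 1260

x^4 - 3x^3 - 81x^2 + 103x + 1260


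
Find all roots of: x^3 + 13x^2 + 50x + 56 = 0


Let p(x) = x^3 + 13x^2 + 50x + 56. By the rational root theorem (leading coefficient 1), any rational root is an integer divisor of 56: try ±1, ±2, ... in turn.
Test x = 1: value = 120 ≠ 0.
Test x = -1: value = 18 ≠ 0.
Test x = 2: value = 216 ≠ 0.
Test x = -2: value = 0 ✓, so (x + 2) is a factor.
Synthetic division by (x + 2): bring down 1; 1(-2) + 13 = 11; 11(-2) + 50 = 28; 28(-2) + 56 = 0 → quotient x^2 + 11x + 28, remainder 0.
Solve the quadratic x^2 + 11x + 28 = 0: discriminant = 11^2 - 4(1)(28) = 121 - 112 = 9.
sqrt(9) = 3, so x = (-11 ± 3)/2: x = -4 or x = -7.
Collecting all roots found:

x = -7, x = -4, x = -2


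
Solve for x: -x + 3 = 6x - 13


Starting with: -x + 3 = 6x - 13
Move all x terms to left: (-1 - 6)x = -13 - 3
Simplify: -7x = -16
Divide both sides by -7: x = 16/7

x = 16/7


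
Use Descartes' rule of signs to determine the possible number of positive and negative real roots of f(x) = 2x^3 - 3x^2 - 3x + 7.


Descartes' rule of signs:

For positive roots, count sign changes in f(x) = 2x^3 - 3x^2 - 3x + 7:
Signs of coefficients: +, -, -, +
Number of sign changes: 2
Possible positive real roots: 2, 0

For negative roots, examine f(-x) = -2x^3 - 3x^2 + 3x + 7:
Signs of coefficients: -, -, +, +
Number of sign changes: 1
Possible negative real roots: 1

Positive roots: 2 or 0; Negative roots: 1


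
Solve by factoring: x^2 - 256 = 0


We need two numbers that multiply to -256 and add to 0.
Those numbers are -16 and 16 (since (-16) * 16 = -256 and (-16) + 16 = 0).
So x^2 - 256 = (x - 16)(x + 16) = 0
Setting each factor to zero: x = 16 or x = -16

x = -16, x = 16


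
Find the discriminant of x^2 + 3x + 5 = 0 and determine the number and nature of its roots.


For ax^2 + bx + c = 0, discriminant D = b^2 - 4ac
Here a = 1, b = 3, c = 5
D = (3)^2 - 4(1)(5) = 9 - 20 = -11

D = -11 < 0
The equation has no real roots (2 complex conjugate roots).

Discriminant = -11, no real roots (2 complex conjugate roots)


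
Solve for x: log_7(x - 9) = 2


Convert to exponential form: x - 9 = 7^2 = 49
x = 49 + 9 = 58
Check: log_7(58 - 9) = log_7(49) = log_7(49) = 2 ✓

x = 58


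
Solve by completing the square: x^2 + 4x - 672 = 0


Start: x^2 + 4x - 672 = 0
Move constant: x^2 + 4x = 672
Half of 4 is 2, squared is 4
Add 4 to both sides: x^2 + 4x + 4 = 676
(x + 2)^2 = 676
x + 2 = ±26
x = -2 + 26 = 24 or x = -2 - 26 = -28

x = -28, x = 24


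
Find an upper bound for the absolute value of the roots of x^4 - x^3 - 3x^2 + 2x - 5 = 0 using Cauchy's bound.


Cauchy's bound: all roots r satisfy |r| <= 1 + max(|a_i/a_n|) for i = 0,...,n-1
where a_n is the leading coefficient.

Coefficients: [1, -1, -3, 2, -5]
Leading coefficient a_n = 1
Ratios |a_i/a_n|: 1, 3, 2, 5
Maximum ratio: 5
Cauchy's bound: |r| <= 1 + 5 = 6

Upper bound = 6


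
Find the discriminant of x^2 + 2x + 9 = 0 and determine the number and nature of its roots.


For ax^2 + bx + c = 0, discriminant D = b^2 - 4ac
Here a = 1, b = 2, c = 9
D = (2)^2 - 4(1)(9) = 4 - 36 = -32

D = -32 < 0
The equation has no real roots (2 complex conjugate roots).

Discriminant = -32, no real roots (2 complex conjugate roots)


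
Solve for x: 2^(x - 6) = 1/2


Express both sides with the same base.
1/2 = 2^(-1)
Since the bases match, equate exponents: x - 6 = -1
So x = -1 - (-6) = 5

x = 5


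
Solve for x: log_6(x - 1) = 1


Convert to exponential form: x - 1 = 6^1 = 6
x = 6 + 1 = 7
Check: log_6(7 - 1) = log_6(6) = log_6(6) = 1 ✓

x = 7


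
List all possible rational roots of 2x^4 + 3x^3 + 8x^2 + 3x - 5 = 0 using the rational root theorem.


Rational root theorem: possible roots are ±p/q where:
  p divides the constant term (-5): p ∈ {1, 5}
  q divides the leading coefficient (2): q ∈ {1, 2}

All possible rational roots: -5, -5/2, -1, -1/2, 1/2, 1, 5/2, 5

-5, -5/2, -1, -1/2, 1/2, 1, 5/2, 5


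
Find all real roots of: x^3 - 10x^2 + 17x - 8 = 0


Let p(x) = x^3 - 10x^2 + 17x - 8. By the rational root theorem (leading coefficient 1), any rational root is an integer divisor of 8: try ±1, ±2, ... in turn.
Test x = 1: value = 0 ✓, so (x - 1) is a factor.
Synthetic division by (x - 1): bring down 1; 1(1) - 10 = -9; (-9)(1) + 17 = 8; 8(1) - 8 = 0 → quotient x^2 - 9x + 8, remainder 0.
Solve the quadratic x^2 - 9x + 8 = 0: discriminant = (-9)^2 - 4(1)(8) = 81 - 32 = 49.
sqrt(49) = 7, so x = (9 ± 7)/2: x = 8 or x = 1.

x = 1 (multiplicity 2), x = 8


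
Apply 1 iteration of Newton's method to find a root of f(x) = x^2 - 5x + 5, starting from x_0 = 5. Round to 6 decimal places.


Newton's method: x_(n+1) = x_n - f(x_n)/f'(x_n)
f(x) = x^2 - 5x + 5
f'(x) = 2x - 5

Iteration 1:
  f(5.000000) = 5.000000
  f'(5.000000) = 5.000000
  x_1 = 5.000000 - (5.000000)/(5.000000) = 4.000000

x_1 = 4.000000


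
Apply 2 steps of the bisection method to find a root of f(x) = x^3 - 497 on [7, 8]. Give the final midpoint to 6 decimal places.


f(x) = x^3 - 497
f(7) = -154 < 0
f(8) = 15 > 0

Step 1: midpoint = (7.000000 + 8.000000)/2 = 7.500000
  f(7.500000) = -75.125000
  f(mid) < 0, so root is in [7.500000, 8.000000]

Step 2: midpoint = (7.500000 + 8.000000)/2 = 7.750000
  f(7.750000) = -31.515625
  f(mid) < 0, so root is in [7.750000, 8.000000]

midpoint = 7.750000


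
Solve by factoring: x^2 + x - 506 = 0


We need two numbers that multiply to -506 and add to 1.
Those numbers are 23 and -22 (since 23 * (-22) = -506 and 23 + (-22) = 1).
So x^2 + x - 506 = (x + 23)(x - 22) = 0
Setting each factor to zero: x = -23 or x = 22

x = -23, x = 22


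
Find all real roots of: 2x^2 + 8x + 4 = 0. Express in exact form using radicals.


Using the quadratic formula: x = (-b ± sqrt(b^2 - 4ac)) / (2a)
Here a = 2, b = 8, c = 4
Discriminant = b^2 - 4ac = 8^2 - 4(2)(4) = 64 - 32 = 32
Since discriminant = 32 > 0, there are two real roots.
x = (-8 ± 4*sqrt(2)) / 4
Simplifying: x = -2 ± sqrt(2)
Numerically: x ≈ -0.5858 or x ≈ -3.4142

x = -2 + sqrt(2) or x = -2 - sqrt(2)


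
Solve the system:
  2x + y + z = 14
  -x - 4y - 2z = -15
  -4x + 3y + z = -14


Using Cramer's rule. Expand each determinant along the first row.
D  = 2*[(-4)*1 - (-2)*3] - 1*[(-1)*1 - (-2)*(-4)] + 1*[(-1)*3 - (-4)*(-4)]
  = 2*(2) - 1*(-9) + 1*(-19) = -6
Dx = 14*[(-4)*1 - (-2)*3] - 1*[(-15)*1 - (-2)*(-14)] + 1*[(-15)*3 - (-4)*(-14)]
  = 14*(2) - 1*(-43) + 1*(-101) = -30
Dy = 2*[(-15)*1 - (-2)*(-14)] - 14*[(-1)*1 - (-2)*(-4)] + 1*[(-1)*(-14) - (-15)*(-4)]
  = 2*(-43) - 14*(-9) + 1*(-46) = -6
Dz = 2*[(-4)*(-14) - (-15)*3] - 1*[(-1)*(-14) - (-15)*(-4)] + 14*[(-1)*3 - (-4)*(-4)]
  = 2*(101) - 1*(-46) + 14*(-19) = -18
x = Dx/D = -30/-6 = 5, y = Dy/D = -6/-6 = 1, z = Dz/D = -18/-6 = 3
Check eq1: (2)(5) + (1)(1) + (1)(3) = 14 = 14 ✓
Check eq2: (-1)(5) + (-4)(1) + (-2)(3) = -15 = -15 ✓
Check eq3: (-4)(5) + (3)(1) + (1)(3) = -14 = -14 ✓

x = 5, y = 1, z = 3


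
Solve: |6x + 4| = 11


An absolute value equation |expr| = 11 gives two cases:
Case 1: 6x + 4 = 11
  6x = 7, so x = 7/6
Case 2: 6x + 4 = -11
  6x = -15, so x = -5/2

x = -5/2, x = 7/6


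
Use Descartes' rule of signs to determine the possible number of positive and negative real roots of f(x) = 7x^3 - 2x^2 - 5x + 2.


Descartes' rule of signs:

For positive roots, count sign changes in f(x) = 7x^3 - 2x^2 - 5x + 2:
Signs of coefficients: +, -, -, +
Number of sign changes: 2
Possible positive real roots: 2, 0

For negative roots, examine f(-x) = -7x^3 - 2x^2 + 5x + 2:
Signs of coefficients: -, -, +, +
Number of sign changes: 1
Possible negative real roots: 1

Positive roots: 2 or 0; Negative roots: 1


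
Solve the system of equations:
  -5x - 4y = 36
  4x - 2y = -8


Using Cramer's rule:
Determinant D = (-5)(-2) - (4)(-4) = 10 + 16 = 26
Dx = (36)(-2) - (-8)(-4) = -72 - 32 = -104
Dy = (-5)(-8) - (4)(36) = 40 - 144 = -104
x = Dx/D = -104/26 = -4
y = Dy/D = -104/26 = -4

x = -4, y = -4


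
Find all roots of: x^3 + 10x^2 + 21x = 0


The constant term is 0, so x = 0 is a root. Factor out x:
  x^2 + 10x + 21 = 0
Solve the quadratic x^2 + 10x + 21 = 0: discriminant = 10^2 - 4(1)(21) = 100 - 84 = 16.
sqrt(16) = 4, so x = (-10 ± 4)/2: x = -3 or x = -7.
Collecting all roots found:

x = -7, x = -3, x = 0


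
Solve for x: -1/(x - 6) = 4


Multiply both sides by (x - 6): -1 = 4(x - 6)
Distribute: -1 = 4x - 24
4x = -1 + 24 = 23
x = 23/4

x = 23/4


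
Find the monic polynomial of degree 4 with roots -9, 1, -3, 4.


A monic polynomial with roots -9, 1, -3, 4 is:
p(x) = (x + 9)(x - 1)(x + 3)(x - 4)
After multiplying by (x + 9): x + 9
After multiplying by (x - 1): x^2 + 8x - 9
After multiplying by (x + 3): x^3 + 11x^2 + 15x - 27
After multiplying by (x - 4): x^4 + 7x^3 - 29x^2 - 87x + 108

x^4 + 7x^3 - 29x^2 - 87x + 108


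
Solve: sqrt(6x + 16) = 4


Square both sides: 6x + 16 = 4^2 = 16
6x = 16 - 16 = 0
x = 0
Check: sqrt(6*0 + 16) = sqrt(16) = 4 ✓

x = 0


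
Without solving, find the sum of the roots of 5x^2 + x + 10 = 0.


By Vieta's formulas for ax^2 + bx + c = 0:
  Sum of roots = -b/a
  Product of roots = c/a

Here a = 5, b = 1, c = 10
Sum = -(1)/5 = -1/5
Product = 10/5 = 2

Sum = -1/5


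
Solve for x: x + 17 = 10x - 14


Starting with: x + 17 = 10x - 14
Move all x terms to left: (1 - 10)x = -14 - 17
Simplify: -9x = -31
Divide both sides by -9: x = 31/9

x = 31/9


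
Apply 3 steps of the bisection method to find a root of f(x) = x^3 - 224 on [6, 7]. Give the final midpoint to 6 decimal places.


f(x) = x^3 - 224
f(6) = -8 < 0
f(7) = 119 > 0

Step 1: midpoint = (6.000000 + 7.000000)/2 = 6.500000
  f(6.500000) = 50.625000
  f(mid) > 0, so root is in [6.000000, 6.500000]

Step 2: midpoint = (6.000000 + 6.500000)/2 = 6.250000
  f(6.250000) = 20.140625
  f(mid) > 0, so root is in [6.000000, 6.250000]

Step 3: midpoint = (6.000000 + 6.250000)/2 = 6.125000
  f(6.125000) = 5.783203
  f(mid) > 0, so root is in [6.000000, 6.125000]

midpoint = 6.125000


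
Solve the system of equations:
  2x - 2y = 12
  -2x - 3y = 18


Using Cramer's rule:
Determinant D = (2)(-3) - (-2)(-2) = -6 - 4 = -10
Dx = (12)(-3) - (18)(-2) = -36 + 36 = 0
Dy = (2)(18) - (-2)(12) = 36 + 24 = 60
x = Dx/D = 0/-10 = 0
y = Dy/D = 60/-10 = -6

x = 0, y = -6


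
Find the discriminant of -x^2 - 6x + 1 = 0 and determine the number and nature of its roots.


For ax^2 + bx + c = 0, discriminant D = b^2 - 4ac
Here a = -1, b = -6, c = 1
D = (-6)^2 - 4(-1)(1) = 36 + 4 = 40

D = 40 > 0 but not a perfect square
The equation has 2 distinct real irrational roots.

Discriminant = 40, 2 distinct real irrational roots


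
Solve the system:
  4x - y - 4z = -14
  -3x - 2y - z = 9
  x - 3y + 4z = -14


Using Cramer's rule. Expand each determinant along the first row.
D  = 4*[(-2)*4 - (-1)*(-3)] - (-1)*[(-3)*4 - (-1)*1] + (-4)*[(-3)*(-3) - (-2)*1]
  = 4*(-11) - (-1)*(-11) + (-4)*(11) = -99
Dx = (-14)*[(-2)*4 - (-1)*(-3)] - (-1)*[9*4 - (-1)*(-14)] + (-4)*[9*(-3) - (-2)*(-14)]
  = (-14)*(-11) - (-1)*(22) + (-4)*(-55) = 396
Dy = 4*[9*4 - (-1)*(-14)] - (-14)*[(-3)*4 - (-1)*1] + (-4)*[(-3)*(-14) - 9*1]
  = 4*(22) - (-14)*(-11) + (-4)*(33) = -198
Dz = 4*[(-2)*(-14) - 9*(-3)] - (-1)*[(-3)*(-14) - 9*1] + (-14)*[(-3)*(-3) - (-2)*1]
  = 4*(55) - (-1)*(33) + (-14)*(11) = 99
x = Dx/D = 396/-99 = -4, y = Dy/D = -198/-99 = 2, z = Dz/D = 99/-99 = -1
Check eq1: (4)(-4) + (-1)(2) + (-4)(-1) = -14 = -14 ✓
Check eq2: (-3)(-4) + (-2)(2) + (-1)(-1) = 9 = 9 ✓
Check eq3: (1)(-4) + (-3)(2) + (4)(-1) = -14 = -14 ✓

x = -4, y = 2, z = -1
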